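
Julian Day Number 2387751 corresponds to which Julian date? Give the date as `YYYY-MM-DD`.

1825-04-22

JDN 2387751 is 4 May 1825 in the Gregorian calendar.
In the Julian calendar that day is 1825-04-22.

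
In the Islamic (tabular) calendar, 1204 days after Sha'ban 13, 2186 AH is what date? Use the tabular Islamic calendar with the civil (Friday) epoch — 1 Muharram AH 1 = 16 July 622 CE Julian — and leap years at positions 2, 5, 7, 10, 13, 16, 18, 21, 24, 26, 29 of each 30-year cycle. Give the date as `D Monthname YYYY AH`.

Counting 1204 days forward from JDN 2722950 reaches JDN 2724154, which is 6 Muharram 2190 AH.

6 Muharram 2190 AH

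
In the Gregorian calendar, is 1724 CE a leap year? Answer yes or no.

yes

1724 is divisible by 4 and not by 100, so it is a leap year.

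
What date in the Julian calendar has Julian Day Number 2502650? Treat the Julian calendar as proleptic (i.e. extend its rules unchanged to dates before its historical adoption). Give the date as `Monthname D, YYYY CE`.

The Gregorian equivalent of JDN 2502650 is 3 December 2139.
In the Julian calendar that day is November 19, 2139 CE.

November 19, 2139 CE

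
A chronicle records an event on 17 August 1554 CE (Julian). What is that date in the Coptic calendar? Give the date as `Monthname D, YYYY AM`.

Mesori 24, 1270 AM

The source date corresponds to 27 August 1554 in the proleptic Gregorian calendar (JDN 2288885).
That day falls on 24 Mesori 1270 AM in the Coptic calendar.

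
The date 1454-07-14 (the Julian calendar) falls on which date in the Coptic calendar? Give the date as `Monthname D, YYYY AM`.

Epip 20, 1170 AM

Julian Day Number of the source date = 2252326.
Converting JDN 2252326 to the Coptic calendar gives 20 Epip 1170 AM.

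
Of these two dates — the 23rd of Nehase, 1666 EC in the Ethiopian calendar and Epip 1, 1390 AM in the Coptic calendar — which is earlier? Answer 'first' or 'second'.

First date → JDN 2332714; second date → JDN 2332662.
JDN 2332662 < JDN 2332714, so the second date is earlier.

second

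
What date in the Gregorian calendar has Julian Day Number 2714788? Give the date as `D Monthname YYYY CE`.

Counting from JDN 2299161 = 15 Oct 1582 gives an offset of 415627 days.

26 September 2720 CE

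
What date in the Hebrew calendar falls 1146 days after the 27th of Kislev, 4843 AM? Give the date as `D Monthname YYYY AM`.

JDN of the 27th of Kislev, 4843 AM = 2116583.
2116583 + 1146 = 2117729.
JDN 2117729 in the Hebrew calendar is 21 Tevet 4846 AM.

21 Tevet 4846 AM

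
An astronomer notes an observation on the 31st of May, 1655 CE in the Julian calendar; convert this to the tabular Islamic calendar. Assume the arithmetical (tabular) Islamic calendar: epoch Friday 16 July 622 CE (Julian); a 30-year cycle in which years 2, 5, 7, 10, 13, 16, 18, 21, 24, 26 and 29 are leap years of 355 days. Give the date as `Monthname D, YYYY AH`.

Both dates share Julian Day Number 2325697; in the tabular Islamic calendar that is 5 Sha'ban 1065 AH.

Sha'ban 5, 1065 AH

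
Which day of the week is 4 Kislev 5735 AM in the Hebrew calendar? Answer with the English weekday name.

In the Gregorian calendar this is 18 November 1974 (JDN 2442370).
Since JDN mod 7 = 0 (0 = Monday), the day is Monday.

Monday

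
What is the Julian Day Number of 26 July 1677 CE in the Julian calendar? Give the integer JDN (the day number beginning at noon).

In the Gregorian calendar the same day is 5 August 1677.
JDN 2400001 is 17 November 1858 CE (Gregorian), MJD 0; the target day is −66212 days from there, so JDN = 2333789.

2333789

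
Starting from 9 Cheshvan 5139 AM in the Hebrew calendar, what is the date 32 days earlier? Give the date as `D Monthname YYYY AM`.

7 Tishrei 5139 AM

JDN of 9 Cheshvan 5139 AM = 2224676.
2224676 − 32 = 2224644.
JDN 2224644 in the Hebrew calendar is 7 Tishrei 5139 AM.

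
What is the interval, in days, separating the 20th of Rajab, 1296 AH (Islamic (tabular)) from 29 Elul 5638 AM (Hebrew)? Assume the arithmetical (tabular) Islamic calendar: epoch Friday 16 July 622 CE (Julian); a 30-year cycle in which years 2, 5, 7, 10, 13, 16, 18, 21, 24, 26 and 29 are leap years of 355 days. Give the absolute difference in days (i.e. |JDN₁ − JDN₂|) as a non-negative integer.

286

JDN of the first date = 2407541.
JDN of the second date = 2407255.
|2407255 − 2407541| = 286.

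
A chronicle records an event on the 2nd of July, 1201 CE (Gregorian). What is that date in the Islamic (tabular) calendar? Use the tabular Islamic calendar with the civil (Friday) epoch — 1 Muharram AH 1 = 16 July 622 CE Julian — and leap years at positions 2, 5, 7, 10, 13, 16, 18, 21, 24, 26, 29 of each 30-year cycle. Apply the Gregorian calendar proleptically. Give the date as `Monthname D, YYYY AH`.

Ramadan 21, 597 AH

Both dates share Julian Day Number 2159899; in the tabular Islamic calendar that is 21 Ramadan 597 AH.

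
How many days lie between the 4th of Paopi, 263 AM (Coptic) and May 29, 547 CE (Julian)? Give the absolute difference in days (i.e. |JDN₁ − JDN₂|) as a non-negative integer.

240

JDN of the first date = 1920758.
JDN of the second date = 1920998.
|1920998 − 1920758| = 240.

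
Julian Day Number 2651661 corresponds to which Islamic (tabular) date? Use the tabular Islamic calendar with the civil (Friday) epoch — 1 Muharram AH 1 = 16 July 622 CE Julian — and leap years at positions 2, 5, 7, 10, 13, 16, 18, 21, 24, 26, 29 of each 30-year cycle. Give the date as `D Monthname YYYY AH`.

11 Jumada al-Thani 1985 AH

The Gregorian equivalent of JDN 2651661 is 25 November 2547.
In the tabular Islamic calendar that day is 11 Jumada al-Thani 1985 AH.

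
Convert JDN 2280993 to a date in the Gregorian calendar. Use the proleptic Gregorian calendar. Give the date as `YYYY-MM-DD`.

1533-01-17

JDN 2451545 is 1 Jan 2000; 2280993 is −170552 days from there.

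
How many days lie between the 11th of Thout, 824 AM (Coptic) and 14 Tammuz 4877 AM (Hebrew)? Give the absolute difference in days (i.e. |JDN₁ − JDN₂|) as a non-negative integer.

JDN of the first date = 2125641.
JDN of the second date = 2129209.
|2129209 − 2125641| = 3568.

3568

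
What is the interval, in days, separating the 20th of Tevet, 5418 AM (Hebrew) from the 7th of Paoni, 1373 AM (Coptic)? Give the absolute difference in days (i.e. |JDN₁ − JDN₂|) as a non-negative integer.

JDN of the first date = 2326627.
JDN of the second date = 2326429.
|2326429 − 2326627| = 198.

198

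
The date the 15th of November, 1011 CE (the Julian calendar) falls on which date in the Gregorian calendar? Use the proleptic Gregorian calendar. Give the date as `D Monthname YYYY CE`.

21 November 1011 CE

At this point the Julian calendar is 6 days behind the Gregorian.
15 November 1011 Julian + 6 days → 21 November 1011 Gregorian.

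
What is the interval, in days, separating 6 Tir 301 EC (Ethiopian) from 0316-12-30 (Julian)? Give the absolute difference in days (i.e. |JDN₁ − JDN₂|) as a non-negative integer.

2920

First date → JDN 1833921; second date → JDN 1836841.
The interval is |1833921 − 1836841| = 2920 days.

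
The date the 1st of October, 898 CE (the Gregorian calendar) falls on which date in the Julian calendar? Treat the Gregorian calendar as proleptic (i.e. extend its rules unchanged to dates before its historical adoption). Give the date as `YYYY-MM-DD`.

For dates in this range the Gregorian date is 4 days ahead of the Julian.
1 October 898 Gregorian − 4 days → 27 September 898 Julian.

0898-09-27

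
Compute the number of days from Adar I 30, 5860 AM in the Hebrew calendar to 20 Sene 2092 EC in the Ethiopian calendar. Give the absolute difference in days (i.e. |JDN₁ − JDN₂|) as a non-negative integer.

109

First date → JDN 2488139; second date → JDN 2488248.
The interval is |2488139 − 2488248| = 109 days.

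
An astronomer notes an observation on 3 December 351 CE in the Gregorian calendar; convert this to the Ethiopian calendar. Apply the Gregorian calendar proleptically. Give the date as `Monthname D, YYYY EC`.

Julian Day Number of the source date = 1849596.
Converting JDN 1849596 to the Ethiopian calendar gives 5 Tahsas 344 EC.

Tahsas 5, 344 EC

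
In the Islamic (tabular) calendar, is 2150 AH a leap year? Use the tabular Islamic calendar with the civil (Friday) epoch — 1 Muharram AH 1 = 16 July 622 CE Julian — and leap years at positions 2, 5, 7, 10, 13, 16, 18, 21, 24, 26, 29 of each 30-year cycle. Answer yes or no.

Year 2150 AH is year 20 of its 30-year cycle; leap positions are 2, 5, 7, 10, 13, 16, 18, 21, 24, 26, 29, so it is a common year (354 days).

no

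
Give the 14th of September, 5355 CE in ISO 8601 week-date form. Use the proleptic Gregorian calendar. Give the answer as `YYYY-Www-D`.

5355-W37-7

The weekday is Sunday (ISO weekday 7).
That Sunday belongs to ISO week 37 of ISO year 5355.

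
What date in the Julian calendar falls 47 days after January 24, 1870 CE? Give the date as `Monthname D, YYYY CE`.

The starting date is JDN 2404099; 2404099 + 47 = 2404146.
JDN 2404146 corresponds to March 12, 1870 CE.

March 12, 1870 CE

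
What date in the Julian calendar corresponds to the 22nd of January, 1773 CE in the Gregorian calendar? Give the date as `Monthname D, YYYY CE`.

January 11, 1773 CE

At this point the Julian calendar is 11 days behind the Gregorian.
22 January 1773 Gregorian − 11 days → 11 January 1773 Julian.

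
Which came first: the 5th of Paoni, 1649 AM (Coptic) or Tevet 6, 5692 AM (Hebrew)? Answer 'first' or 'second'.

second

First date → JDN 2427236; second date → JDN 2426692.
JDN 2426692 < JDN 2427236, so the second date is earlier.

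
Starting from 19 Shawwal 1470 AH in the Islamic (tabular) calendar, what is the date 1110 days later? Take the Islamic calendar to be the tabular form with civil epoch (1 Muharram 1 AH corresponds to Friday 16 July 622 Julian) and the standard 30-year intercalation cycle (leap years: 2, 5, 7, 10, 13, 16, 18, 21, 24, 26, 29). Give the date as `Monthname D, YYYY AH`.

Dhu al-Hijjah 7, 1473 AH

Counting 1110 days forward from JDN 2469289 reaches JDN 2470399, which is Dhu al-Hijjah 7, 1473 AH.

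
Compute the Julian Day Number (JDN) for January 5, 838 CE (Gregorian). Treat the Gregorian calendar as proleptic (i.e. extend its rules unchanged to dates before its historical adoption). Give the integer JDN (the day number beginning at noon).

2027138

JDN 2451545 is 1 January 2000 CE (Gregorian); the target day is −424407 days from there, so JDN = 2027138.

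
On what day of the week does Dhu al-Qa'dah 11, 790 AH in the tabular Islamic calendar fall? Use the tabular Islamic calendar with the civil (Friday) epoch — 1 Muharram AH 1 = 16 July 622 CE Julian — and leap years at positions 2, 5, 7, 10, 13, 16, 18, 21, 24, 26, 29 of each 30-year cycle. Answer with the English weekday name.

Equivalently 19 November 1388 Gregorian, JDN 2228340.
JDN 2228340 mod 7 = 2, and JDN 0 was a Monday, so this is a Wednesday.

Wednesday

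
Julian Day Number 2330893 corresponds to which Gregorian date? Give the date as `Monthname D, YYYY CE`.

August 31, 1669 CE

JDN 2451545 is 1 Jan 2000; 2330893 is −120652 days from there.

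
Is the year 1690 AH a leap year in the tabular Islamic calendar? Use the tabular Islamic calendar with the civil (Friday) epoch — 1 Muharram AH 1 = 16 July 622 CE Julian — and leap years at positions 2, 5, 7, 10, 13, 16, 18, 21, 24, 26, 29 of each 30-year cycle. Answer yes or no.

Year 1690 AH is year 10 of its 30-year cycle; leap positions are 2, 5, 7, 10, 13, 16, 18, 21, 24, 26, 29, so it is a leap year (355 days).

yes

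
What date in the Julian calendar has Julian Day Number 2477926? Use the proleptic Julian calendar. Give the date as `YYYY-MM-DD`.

The Gregorian equivalent of JDN 2477926 is 24 March 2072.
In the Julian calendar that day is 2072-03-11.

2072-03-11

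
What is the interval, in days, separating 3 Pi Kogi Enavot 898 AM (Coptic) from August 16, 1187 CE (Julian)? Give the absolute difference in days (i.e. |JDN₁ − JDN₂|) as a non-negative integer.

First date → JDN 2153021; second date → JDN 2154837.
The interval is |2153021 − 2154837| = 1816 days.

1816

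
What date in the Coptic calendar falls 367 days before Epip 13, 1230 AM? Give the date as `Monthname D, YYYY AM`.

JDN of Epip 13, 1230 AM = 2274234.
2274234 − 367 = 2273867.
JDN 2273867 in the Coptic calendar is Epip 11, 1229 AM.

Epip 11, 1229 AM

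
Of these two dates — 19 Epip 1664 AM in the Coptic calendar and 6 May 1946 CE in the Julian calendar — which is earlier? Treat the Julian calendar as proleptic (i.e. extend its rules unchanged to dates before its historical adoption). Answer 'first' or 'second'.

second

First date → JDN 2432759; second date → JDN 2431960.
JDN 2431960 < JDN 2432759, so the second date is earlier.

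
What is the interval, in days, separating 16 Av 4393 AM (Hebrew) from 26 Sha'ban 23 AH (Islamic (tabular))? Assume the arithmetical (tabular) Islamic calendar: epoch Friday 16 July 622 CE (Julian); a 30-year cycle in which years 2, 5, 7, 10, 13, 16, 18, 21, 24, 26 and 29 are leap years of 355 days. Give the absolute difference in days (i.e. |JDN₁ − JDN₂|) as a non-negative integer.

First date → JDN 1952469; second date → JDN 1956468.
The interval is |1952469 − 1956468| = 3999 days.

3999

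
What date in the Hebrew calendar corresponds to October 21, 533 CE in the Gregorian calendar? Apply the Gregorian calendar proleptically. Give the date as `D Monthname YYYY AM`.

Both dates share Julian Day Number 1916028; in the Hebrew calendar that is 15 Cheshvan 4294 AM.

15 Cheshvan 4294 AM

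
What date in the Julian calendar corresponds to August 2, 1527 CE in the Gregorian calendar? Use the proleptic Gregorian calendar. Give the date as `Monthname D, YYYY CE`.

July 23, 1527 CE

For dates in this range the Gregorian date is 10 days ahead of the Julian.
2 August 1527 Gregorian − 10 days → 23 July 1527 Julian.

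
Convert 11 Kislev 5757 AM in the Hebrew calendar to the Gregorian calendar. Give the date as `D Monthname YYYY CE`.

22 November 1996 CE

Both dates share Julian Day Number 2450410; in the Gregorian calendar that is 22 November 1996 CE.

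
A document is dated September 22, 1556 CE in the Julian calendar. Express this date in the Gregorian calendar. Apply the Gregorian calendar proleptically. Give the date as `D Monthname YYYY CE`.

At this point the Julian calendar is 10 days behind the Gregorian.
22 September 1556 Julian + 10 days → 2 October 1556 Gregorian.

2 October 1556 CE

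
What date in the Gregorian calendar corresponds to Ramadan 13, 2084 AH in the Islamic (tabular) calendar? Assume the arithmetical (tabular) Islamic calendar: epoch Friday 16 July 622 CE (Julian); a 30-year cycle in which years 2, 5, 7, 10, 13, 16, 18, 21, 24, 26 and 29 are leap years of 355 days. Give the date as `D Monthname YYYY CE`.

14 March 2644 CE

Both dates share Julian Day Number 2686834; in the Gregorian calendar that is 14 March 2644 CE.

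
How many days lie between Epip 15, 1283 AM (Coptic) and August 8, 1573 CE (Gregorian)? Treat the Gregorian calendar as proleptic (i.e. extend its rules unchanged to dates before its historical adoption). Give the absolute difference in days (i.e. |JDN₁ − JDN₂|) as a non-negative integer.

First date → JDN 2293594; second date → JDN 2295806.
The interval is |2293594 − 2295806| = 2212 days.

2212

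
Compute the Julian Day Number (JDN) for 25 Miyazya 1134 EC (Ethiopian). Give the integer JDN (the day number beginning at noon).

2138283

Equivalently 27 April 1142 (proleptic Gregorian).
JDN 2299161 is 15 October 1582 CE (Gregorian); the target day is −160878 days from there, so JDN = 2138283.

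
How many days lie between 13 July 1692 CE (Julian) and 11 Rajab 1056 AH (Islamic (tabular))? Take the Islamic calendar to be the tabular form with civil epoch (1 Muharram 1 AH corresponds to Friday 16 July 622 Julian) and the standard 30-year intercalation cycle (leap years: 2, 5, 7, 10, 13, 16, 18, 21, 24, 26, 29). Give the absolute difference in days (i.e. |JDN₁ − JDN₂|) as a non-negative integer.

JDN of the first date = 2339255.
JDN of the second date = 2322484.
|2322484 − 2339255| = 16771.

16771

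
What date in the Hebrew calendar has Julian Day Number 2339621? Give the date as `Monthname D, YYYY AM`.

Tammuz 20, 5453 AM

The Gregorian equivalent of JDN 2339621 is 24 July 1693.
In the Hebrew calendar that day is Tammuz 20, 5453 AM.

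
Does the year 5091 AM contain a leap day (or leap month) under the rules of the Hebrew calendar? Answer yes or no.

no

Hebrew year 5091 is year 18 of its 19-year Metonic cycle; leap years are at positions 3, 6, 8, 11, 14, 17, 19, so it is a common year (12 months).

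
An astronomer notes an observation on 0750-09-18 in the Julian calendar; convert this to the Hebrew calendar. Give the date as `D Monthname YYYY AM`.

The source date corresponds to 22 September 750 in the proleptic Gregorian calendar (JDN 1995256).
That day falls on 12 Tishrei 4511 AM in the Hebrew calendar.

12 Tishrei 4511 AM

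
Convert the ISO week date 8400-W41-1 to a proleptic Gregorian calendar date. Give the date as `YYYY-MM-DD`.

8400-10-09

ISO week 1 of 8400 is the week containing the first Thursday of 8400.
Week 41, day 1 (Monday) lands on 8400-10-09.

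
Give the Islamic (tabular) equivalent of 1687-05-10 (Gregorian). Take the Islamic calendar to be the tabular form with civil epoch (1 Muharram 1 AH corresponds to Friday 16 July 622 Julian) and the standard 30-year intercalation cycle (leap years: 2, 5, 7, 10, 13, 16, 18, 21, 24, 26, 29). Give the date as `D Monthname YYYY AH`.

Julian Day Number of the source date = 2337354.
Converting JDN 2337354 to the tabular Islamic calendar gives 27 Jumada al-Thani 1098 AH.

27 Jumada al-Thani 1098 AH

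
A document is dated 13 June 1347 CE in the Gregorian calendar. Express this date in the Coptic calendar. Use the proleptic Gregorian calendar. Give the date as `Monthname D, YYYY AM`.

Paoni 11, 1063 AM

Julian Day Number of the source date = 2213205.
Converting JDN 2213205 to the Coptic calendar gives 11 Paoni 1063 AM.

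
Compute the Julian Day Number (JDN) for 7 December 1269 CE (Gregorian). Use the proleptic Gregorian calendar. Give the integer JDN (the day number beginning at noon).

2184894

JDN 2451545 is 1 January 2000 CE (Gregorian); the target day is −266651 days from there, so JDN = 2184894.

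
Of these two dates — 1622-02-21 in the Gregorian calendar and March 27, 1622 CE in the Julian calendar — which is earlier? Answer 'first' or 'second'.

Converting both to JDN: 2313535 vs 2313579; the smaller is the first.

first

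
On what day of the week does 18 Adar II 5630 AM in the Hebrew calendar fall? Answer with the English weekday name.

In the Gregorian calendar this is 21 March 1870 (JDN 2404143).
JDN 2404143 mod 7 = 0, and JDN 0 was a Monday, so this is a Monday.

Monday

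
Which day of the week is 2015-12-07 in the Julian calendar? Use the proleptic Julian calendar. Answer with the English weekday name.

Sunday

Equivalently 20 December 2015 Gregorian, JDN 2457377.
Since JDN mod 7 = 6 (0 = Monday), the day is Sunday.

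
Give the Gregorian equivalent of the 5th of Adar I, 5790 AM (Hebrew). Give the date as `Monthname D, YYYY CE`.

February 8, 2030 CE

Julian Day Number of the source date = 2462541.
Converting JDN 2462541 to the Gregorian calendar gives 8 February 2030 CE.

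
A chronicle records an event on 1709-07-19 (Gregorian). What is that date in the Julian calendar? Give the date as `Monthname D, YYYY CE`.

At this point the Julian calendar is 11 days behind the Gregorian.
19 July 1709 Gregorian − 11 days → 8 July 1709 Julian.

July 8, 1709 CE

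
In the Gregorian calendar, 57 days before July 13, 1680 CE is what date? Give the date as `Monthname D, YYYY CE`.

May 17, 1680 CE

The starting date is JDN 2334862; 2334862 − 57 = 2334805.
JDN 2334805 corresponds to May 17, 1680 CE.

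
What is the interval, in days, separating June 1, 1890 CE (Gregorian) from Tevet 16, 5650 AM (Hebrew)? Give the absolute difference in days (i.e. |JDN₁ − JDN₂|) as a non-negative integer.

144

JDN of the first date = 2411520.
JDN of the second date = 2411376.
|2411376 − 2411520| = 144.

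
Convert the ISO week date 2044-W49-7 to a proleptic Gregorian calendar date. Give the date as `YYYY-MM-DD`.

ISO week 1 of 2044 is the week containing the first Thursday of 2044.
Week 49, day 7 (Sunday) lands on 2044-12-11.

2044-12-11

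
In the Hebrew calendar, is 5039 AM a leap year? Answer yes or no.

Hebrew year 5039 is year 4 of its 19-year Metonic cycle; leap years are at positions 3, 6, 8, 11, 14, 17, 19, so it is a common year (12 months).

no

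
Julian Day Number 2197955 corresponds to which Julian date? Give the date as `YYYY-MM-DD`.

JDN 2197955 is 11 September 1305 in the proleptic Gregorian calendar.
In the Julian calendar that day is 1305-09-03.

1305-09-03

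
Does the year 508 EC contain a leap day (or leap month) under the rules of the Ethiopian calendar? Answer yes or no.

508 mod 4 = 0; in the Ethiopian calendar a year is leap when year mod 4 = 3, so it is a common year.

no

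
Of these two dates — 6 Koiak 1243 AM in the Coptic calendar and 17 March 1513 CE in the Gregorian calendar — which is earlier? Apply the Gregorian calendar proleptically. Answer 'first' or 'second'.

First date → JDN 2278765; second date → JDN 2273747.
JDN 2273747 < JDN 2278765, so the second date is earlier.

second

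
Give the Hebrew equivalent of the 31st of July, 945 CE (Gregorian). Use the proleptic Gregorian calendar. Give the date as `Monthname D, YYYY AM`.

Av 13, 4705 AM

Both dates share Julian Day Number 2066426; in the Hebrew calendar that is 13 Av 4705 AM.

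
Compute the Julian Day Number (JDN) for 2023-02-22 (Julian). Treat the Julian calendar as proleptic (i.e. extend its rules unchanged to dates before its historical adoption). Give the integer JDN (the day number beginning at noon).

In the Gregorian calendar the same day is 7 March 2023.
JDN 2299161 is 15 October 1582 CE (Gregorian); the target day is +160850 days from there, so JDN = 2460011.

2460011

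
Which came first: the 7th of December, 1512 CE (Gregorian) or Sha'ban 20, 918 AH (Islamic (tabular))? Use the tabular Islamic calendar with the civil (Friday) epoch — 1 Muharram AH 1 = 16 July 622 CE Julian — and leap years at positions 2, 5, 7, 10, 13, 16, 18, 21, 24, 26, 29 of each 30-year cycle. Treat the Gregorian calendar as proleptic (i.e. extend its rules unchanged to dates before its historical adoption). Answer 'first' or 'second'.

Converting both to JDN: 2273647 vs 2273620; the smaller is the second.

second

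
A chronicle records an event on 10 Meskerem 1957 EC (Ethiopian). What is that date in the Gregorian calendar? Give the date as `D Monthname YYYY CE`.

20 September 1964 CE

Both dates share Julian Day Number 2438659; in the Gregorian calendar that is 20 September 1964 CE.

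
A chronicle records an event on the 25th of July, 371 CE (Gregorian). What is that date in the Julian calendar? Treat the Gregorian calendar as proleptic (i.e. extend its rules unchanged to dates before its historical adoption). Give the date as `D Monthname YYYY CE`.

For dates in this range the Gregorian date is 1 day ahead of the Julian.
25 July 371 Gregorian − 1 day → 24 July 371 Julian.

24 July 371 CE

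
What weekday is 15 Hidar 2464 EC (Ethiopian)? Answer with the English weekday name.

Saturday

In the Gregorian calendar this is 28 November 2471 (JDN 2623906).
2623906 ≡ 5 (mod 7); counting from Monday = 0 gives Saturday.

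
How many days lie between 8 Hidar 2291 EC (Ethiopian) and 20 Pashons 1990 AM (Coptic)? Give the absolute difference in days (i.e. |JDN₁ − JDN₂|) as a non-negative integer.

8939

First date → JDN 2560710; second date → JDN 2551771.
The interval is |2560710 − 2551771| = 8939 days.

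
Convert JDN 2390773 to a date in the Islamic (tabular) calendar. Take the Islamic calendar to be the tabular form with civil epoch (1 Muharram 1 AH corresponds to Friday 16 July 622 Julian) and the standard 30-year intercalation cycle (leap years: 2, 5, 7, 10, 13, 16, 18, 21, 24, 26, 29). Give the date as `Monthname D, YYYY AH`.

JDN 2390773 is 12 August 1833 in the Gregorian calendar.
In the tabular Islamic calendar that day is Rabi' al-Awwal 25, 1249 AH.

Rabi' al-Awwal 25, 1249 AH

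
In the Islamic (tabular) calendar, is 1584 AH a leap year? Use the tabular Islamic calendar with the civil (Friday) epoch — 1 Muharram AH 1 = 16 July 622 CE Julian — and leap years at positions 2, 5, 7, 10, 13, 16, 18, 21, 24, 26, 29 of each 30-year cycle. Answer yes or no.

Year 1584 AH is year 24 of its 30-year cycle; leap positions are 2, 5, 7, 10, 13, 16, 18, 21, 24, 26, 29, so it is a leap year (355 days).

yes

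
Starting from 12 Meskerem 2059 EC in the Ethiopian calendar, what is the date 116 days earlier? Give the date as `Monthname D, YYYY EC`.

JDN of 12 Meskerem 2059 EC = 2475916.
2475916 − 116 = 2475800.
JDN 2475800 in the Ethiopian calendar is Ginbot 21, 2058 EC.

Ginbot 21, 2058 EC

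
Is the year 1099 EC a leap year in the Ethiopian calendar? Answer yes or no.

yes

1099 mod 4 = 3; in the Ethiopian calendar a year is leap when year mod 4 = 3, so it is a leap year.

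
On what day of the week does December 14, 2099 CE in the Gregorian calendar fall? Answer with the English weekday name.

Monday

Since JDN mod 7 = 0 (0 = Monday), the day is Monday.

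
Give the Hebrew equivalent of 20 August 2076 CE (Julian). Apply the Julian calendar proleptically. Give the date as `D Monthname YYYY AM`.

Both dates share Julian Day Number 2479549; in the Hebrew calendar that is 4 Elul 5836 AM.

4 Elul 5836 AM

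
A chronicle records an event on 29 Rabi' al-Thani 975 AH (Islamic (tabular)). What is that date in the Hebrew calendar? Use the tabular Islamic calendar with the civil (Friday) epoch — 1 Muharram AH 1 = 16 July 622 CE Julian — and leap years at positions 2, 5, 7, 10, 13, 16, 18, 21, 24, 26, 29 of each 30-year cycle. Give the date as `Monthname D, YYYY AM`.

Cheshvan 30, 5328 AM

Both dates share Julian Day Number 2293710; in the Hebrew calendar that is 30 Cheshvan 5328 AM.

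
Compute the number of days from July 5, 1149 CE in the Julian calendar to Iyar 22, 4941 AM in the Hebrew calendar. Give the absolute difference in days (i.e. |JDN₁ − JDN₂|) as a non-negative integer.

11631

First date → JDN 2140916; second date → JDN 2152547.
The interval is |2140916 − 2152547| = 11631 days.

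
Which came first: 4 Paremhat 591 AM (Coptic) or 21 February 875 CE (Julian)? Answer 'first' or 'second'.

second

First date → JDN 2040710; second date → JDN 2040703.
JDN 2040703 < JDN 2040710, so the second date is earlier.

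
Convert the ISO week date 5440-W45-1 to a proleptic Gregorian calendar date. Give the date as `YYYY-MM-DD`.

ISO week 1 of 5440 is the week containing the first Thursday of 5440.
Week 45, day 1 (Monday) lands on 5440-11-02.

5440-11-02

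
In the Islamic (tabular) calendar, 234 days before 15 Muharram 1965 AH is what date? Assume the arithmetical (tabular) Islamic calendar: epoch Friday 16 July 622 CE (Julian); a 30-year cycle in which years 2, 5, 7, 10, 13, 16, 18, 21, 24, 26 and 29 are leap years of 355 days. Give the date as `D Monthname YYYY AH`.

17 Jumada al-Awwal 1964 AH

Counting 234 days back from JDN 2644430 reaches JDN 2644196, which is 17 Jumada al-Awwal 1964 AH.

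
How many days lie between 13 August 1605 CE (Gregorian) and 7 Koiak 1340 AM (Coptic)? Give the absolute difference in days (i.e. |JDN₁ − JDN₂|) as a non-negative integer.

6697

First date → JDN 2307499; second date → JDN 2314196.
The interval is |2307499 − 2314196| = 6697 days.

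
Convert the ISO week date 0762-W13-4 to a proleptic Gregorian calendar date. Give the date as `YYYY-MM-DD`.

ISO week 1 of 762 is the week containing the first Thursday of 762.
Week 13, day 4 (Thursday) lands on 0762-03-29.

0762-03-29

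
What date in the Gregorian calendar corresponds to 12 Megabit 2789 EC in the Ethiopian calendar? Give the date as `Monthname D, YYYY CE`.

Julian Day Number of the source date = 2742729.
Converting JDN 2742729 to the Gregorian calendar gives 27 March 2797 CE.

March 27, 2797 CE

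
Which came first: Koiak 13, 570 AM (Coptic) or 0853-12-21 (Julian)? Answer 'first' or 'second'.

The two dates have Julian Day Numbers 2032959 and 2032971 respectively.
Since 2032959 < 2032971, the first date comes first.

first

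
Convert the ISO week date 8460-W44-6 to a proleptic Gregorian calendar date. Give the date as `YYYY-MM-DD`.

8460-10-30

ISO week 1 of 8460 is the week containing the first Thursday of 8460.
Week 44, day 6 (Saturday) lands on 8460-10-30.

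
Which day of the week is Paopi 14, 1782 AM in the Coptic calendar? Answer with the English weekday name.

Equivalently 24 October 2065 Gregorian, JDN 2475583.
JDN 2475583 mod 7 = 5, and JDN 0 was a Monday, so this is a Saturday.

Saturday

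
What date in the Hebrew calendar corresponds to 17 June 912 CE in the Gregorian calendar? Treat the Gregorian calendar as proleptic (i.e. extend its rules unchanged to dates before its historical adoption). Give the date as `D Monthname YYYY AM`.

Both dates share Julian Day Number 2054329; in the Hebrew calendar that is 25 Sivan 4672 AM.

25 Sivan 4672 AM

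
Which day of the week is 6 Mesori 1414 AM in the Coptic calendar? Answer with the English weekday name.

Equivalently 9 August 1698 Gregorian, JDN 2341463.
JDN 2341463 mod 7 = 5, and JDN 0 was a Monday, so this is a Saturday.

Saturday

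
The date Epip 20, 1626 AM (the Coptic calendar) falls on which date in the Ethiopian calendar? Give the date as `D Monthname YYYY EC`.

Julian Day Number of the source date = 2418880.
Converting JDN 2418880 to the Ethiopian calendar gives 20 Hamle 1902 EC.

20 Hamle 1902 EC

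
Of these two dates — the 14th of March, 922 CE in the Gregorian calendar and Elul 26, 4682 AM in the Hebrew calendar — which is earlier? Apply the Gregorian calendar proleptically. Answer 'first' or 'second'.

The two dates have Julian Day Numbers 2057886 and 2058083 respectively.
Since 2057886 < 2058083, the first date comes first.

first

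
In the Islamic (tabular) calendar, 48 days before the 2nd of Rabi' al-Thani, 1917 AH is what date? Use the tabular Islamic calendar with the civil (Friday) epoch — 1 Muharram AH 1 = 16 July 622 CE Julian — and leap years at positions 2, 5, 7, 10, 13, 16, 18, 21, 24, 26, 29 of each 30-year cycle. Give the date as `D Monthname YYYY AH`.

13 Safar 1917 AH

JDN of the 2nd of Rabi' al-Thani, 1917 AH = 2627497.
2627497 − 48 = 2627449.
JDN 2627449 in the tabular Islamic calendar is 13 Safar 1917 AH.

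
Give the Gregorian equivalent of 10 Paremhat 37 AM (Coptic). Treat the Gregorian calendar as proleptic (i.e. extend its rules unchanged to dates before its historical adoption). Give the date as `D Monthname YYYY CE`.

Julian Day Number of the source date = 1838368.
Converting JDN 1838368 to the Gregorian calendar gives 7 March 321 CE.

7 March 321 CE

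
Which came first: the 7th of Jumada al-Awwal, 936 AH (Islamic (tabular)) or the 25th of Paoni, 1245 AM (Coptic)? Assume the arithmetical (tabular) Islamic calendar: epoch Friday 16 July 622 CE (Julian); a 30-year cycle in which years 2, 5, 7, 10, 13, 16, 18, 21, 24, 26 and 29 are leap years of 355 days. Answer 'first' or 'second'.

second

Converting both to JDN: 2279897 vs 2279695; the smaller is the second.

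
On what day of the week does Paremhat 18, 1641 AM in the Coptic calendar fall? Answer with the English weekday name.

In the Gregorian calendar this is 27 March 1925 (JDN 2424237).
Since JDN mod 7 = 4 (0 = Monday), the day is Friday.

Friday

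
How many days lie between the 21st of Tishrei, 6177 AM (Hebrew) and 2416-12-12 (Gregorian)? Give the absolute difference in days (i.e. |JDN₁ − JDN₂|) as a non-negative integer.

First date → JDN 2603771; second date → JDN 2603832.
The interval is |2603771 − 2603832| = 61 days.

61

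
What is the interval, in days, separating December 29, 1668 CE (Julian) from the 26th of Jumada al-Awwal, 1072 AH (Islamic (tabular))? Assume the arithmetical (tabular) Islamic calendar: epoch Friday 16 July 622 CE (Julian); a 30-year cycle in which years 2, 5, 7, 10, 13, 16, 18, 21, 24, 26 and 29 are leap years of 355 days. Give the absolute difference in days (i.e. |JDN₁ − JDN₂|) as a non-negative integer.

JDN of the first date = 2330658.
JDN of the second date = 2328110.
|2328110 − 2330658| = 2548.

2548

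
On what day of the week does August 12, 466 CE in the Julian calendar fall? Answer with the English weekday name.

In the proleptic Gregorian calendar this is 13 August 466 (JDN 1891488).
1891488 ≡ 4 (mod 7); counting from Monday = 0 gives Friday.

Friday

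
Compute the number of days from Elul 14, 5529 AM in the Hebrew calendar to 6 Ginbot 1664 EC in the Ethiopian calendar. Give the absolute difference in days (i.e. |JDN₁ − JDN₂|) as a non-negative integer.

First date → JDN 2367433; second date → JDN 2331877.
The interval is |2367433 − 2331877| = 35556 days.

35556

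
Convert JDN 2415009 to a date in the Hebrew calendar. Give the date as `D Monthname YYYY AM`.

18 Tevet 5660 AM

The Gregorian equivalent of JDN 2415009 is 20 December 1899.
In the Hebrew calendar that day is 18 Tevet 5660 AM.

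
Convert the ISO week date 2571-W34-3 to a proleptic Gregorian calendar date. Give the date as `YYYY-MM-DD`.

ISO week 1 of 2571 is the week containing the first Thursday of 2571.
Week 34, day 3 (Wednesday) lands on 2571-08-21.

2571-08-21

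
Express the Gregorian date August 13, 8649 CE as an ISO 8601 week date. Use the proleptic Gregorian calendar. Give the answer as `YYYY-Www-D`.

The weekday is Monday (ISO weekday 1).
That Monday belongs to ISO week 33 of ISO year 8649.

8649-W33-1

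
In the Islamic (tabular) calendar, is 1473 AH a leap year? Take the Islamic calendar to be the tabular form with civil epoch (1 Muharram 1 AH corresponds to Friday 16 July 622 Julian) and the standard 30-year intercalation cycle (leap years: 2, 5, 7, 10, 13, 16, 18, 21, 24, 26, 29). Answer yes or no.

Year 1473 AH is year 3 of its 30-year cycle; leap positions are 2, 5, 7, 10, 13, 16, 18, 21, 24, 26, 29, so it is a common year (354 days).

no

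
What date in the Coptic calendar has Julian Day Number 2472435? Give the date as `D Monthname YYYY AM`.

3 Paremhat 1773 AM

The Gregorian equivalent of JDN 2472435 is 12 March 2057.
In the Coptic calendar that day is 3 Paremhat 1773 AM.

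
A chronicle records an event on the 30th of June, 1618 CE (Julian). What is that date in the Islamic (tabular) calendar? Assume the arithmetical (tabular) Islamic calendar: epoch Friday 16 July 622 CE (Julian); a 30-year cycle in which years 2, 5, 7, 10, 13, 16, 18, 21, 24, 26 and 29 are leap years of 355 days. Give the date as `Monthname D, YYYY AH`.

Rajab 17, 1027 AH

The source date corresponds to 10 July 1618 in the Gregorian calendar (JDN 2312213).
That day falls on 17 Rajab 1027 AH in the tabular Islamic calendar.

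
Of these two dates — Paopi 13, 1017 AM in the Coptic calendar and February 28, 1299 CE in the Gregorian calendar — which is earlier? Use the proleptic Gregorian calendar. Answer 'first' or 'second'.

The two dates have Julian Day Numbers 2196166 and 2195569 respectively.
Since 2195569 < 2196166, the second date comes first.

second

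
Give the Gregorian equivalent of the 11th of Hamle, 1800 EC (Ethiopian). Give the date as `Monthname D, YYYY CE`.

Julian Day Number of the source date = 2381616.
Converting JDN 2381616 to the Gregorian calendar gives 17 July 1808 CE.

July 17, 1808 CE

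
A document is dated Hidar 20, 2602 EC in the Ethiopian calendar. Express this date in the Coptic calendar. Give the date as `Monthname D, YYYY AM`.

The source date corresponds to 4 December 2609 in the Gregorian calendar (JDN 2674315).
That day falls on 20 Hathor 2326 AM in the Coptic calendar.

Hathor 20, 2326 AM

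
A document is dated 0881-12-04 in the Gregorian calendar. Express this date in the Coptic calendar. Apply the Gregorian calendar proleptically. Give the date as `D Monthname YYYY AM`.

Both dates share Julian Day Number 2043177; in the Coptic calendar that is 4 Koiak 598 AM.

4 Koiak 598 AM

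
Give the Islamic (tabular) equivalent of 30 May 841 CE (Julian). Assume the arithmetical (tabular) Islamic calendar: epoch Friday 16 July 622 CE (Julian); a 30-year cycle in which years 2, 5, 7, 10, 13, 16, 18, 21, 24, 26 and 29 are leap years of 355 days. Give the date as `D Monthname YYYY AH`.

Julian Day Number of the source date = 2028383.
Converting JDN 2028383 to the tabular Islamic calendar gives 5 Sha'ban 226 AH.

5 Sha'ban 226 AH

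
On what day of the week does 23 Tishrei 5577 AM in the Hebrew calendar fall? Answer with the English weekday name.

Tuesday

This is JDN 2384628 (15 October 1816 Gregorian).
2384628 ≡ 1 (mod 7); counting from Monday = 0 gives Tuesday.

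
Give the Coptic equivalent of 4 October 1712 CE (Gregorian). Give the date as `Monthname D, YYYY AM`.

Thout 26, 1429 AM

Julian Day Number of the source date = 2346632.
Converting JDN 2346632 to the Coptic calendar gives 26 Thout 1429 AM.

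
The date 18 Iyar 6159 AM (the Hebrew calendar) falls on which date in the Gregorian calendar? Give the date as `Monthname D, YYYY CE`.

May 25, 2399 CE

Both dates share Julian Day Number 2597421; in the Gregorian calendar that is 25 May 2399 CE.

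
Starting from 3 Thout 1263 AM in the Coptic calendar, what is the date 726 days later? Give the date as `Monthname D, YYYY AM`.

The starting date is JDN 2285977; 2285977 + 726 = 2286703.
JDN 2286703 corresponds to Pi Kogi Enavot 3, 1264 AM.

Pi Kogi Enavot 3, 1264 AM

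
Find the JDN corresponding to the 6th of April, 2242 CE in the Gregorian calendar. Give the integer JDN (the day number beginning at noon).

JDN 2400001 is 17 November 1858 CE (Gregorian), MJD 0; the target day is +140028 days from there, so JDN = 2540029.

2540029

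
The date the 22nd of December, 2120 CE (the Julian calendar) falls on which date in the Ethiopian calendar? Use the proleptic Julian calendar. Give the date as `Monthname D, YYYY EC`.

Tahsas 26, 2113 EC

Both dates share Julian Day Number 2495744; in the Ethiopian calendar that is 26 Tahsas 2113 EC.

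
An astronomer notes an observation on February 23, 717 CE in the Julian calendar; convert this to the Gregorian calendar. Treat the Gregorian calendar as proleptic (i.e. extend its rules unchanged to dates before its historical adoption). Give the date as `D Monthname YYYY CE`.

27 February 717 CE

For dates in this range the Gregorian date is 4 days ahead of the Julian.
23 February 717 Julian + 4 days → 27 February 717 Gregorian.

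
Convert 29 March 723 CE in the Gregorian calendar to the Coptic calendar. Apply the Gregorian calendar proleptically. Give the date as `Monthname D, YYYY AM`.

Julian Day Number of the source date = 1985217.
Converting JDN 1985217 to the Coptic calendar gives 29 Paremhat 439 AM.

Paremhat 29, 439 AM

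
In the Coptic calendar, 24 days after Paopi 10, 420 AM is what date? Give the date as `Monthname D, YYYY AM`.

Hathor 4, 420 AM

The starting date is JDN 1978109; 1978109 + 24 = 1978133.
JDN 1978133 corresponds to Hathor 4, 420 AM.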